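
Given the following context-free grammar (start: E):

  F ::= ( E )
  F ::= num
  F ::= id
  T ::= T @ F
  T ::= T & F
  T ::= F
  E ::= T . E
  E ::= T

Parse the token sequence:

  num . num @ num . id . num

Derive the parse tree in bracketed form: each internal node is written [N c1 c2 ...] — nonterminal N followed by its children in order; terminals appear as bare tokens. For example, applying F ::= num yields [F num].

E
T . E
F . E
num . E
num . T . E
num . T @ F . E
num . F @ F . E
num . num @ F . E
num . num @ num . E
num . num @ num . T . E
num . num @ num . F . E
num . num @ num . id . E
num . num @ num . id . T
num . num @ num . id . F
num . num @ num . id . num

[E [T [F num]] . [E [T [T [F num]] @ [F num]] . [E [T [F id]] . [E [T [F num]]]]]]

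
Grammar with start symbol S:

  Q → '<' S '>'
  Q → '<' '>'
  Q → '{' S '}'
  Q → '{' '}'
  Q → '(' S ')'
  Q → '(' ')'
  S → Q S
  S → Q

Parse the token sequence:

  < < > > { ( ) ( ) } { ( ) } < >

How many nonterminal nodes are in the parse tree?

[S [Q < [S [Q < >]] >] [S [Q { [S [Q ( )] [S [Q ( )]]] }] [S [Q { [S [Q ( )]] }] [S [Q < >]]]]]

16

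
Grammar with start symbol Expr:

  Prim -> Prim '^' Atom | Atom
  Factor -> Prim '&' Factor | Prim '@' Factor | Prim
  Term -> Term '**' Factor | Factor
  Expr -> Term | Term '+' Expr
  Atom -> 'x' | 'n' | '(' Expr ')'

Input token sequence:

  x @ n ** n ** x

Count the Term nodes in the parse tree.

3

[Expr [Term [Term [Term [Factor [Prim [Atom x]] @ [Factor [Prim [Atom n]]]]] ** [Factor [Prim [Atom n]]]] ** [Factor [Prim [Atom x]]]]]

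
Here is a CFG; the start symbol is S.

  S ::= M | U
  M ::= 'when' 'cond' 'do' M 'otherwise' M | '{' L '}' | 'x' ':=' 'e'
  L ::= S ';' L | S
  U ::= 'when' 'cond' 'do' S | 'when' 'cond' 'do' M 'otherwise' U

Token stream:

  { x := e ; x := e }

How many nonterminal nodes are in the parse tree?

8

[S [M { [L [S [M x := e]] ; [L [S [M x := e]]]] }]]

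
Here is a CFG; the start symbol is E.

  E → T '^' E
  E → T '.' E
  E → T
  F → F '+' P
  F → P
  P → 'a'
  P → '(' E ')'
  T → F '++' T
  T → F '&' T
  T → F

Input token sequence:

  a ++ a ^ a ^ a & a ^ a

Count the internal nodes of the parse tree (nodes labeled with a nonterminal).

22

[E [T [F [P a]] ++ [T [F [P a]]]] ^ [E [T [F [P a]]] ^ [E [T [F [P a]] & [T [F [P a]]]] ^ [E [T [F [P a]]]]]]]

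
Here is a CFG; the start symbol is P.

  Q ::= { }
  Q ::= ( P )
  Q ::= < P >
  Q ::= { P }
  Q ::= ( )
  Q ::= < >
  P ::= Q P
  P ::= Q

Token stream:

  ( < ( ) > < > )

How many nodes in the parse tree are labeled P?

[P [Q ( [P [Q < [P [Q ( )]] >] [P [Q < >]]] )]]

4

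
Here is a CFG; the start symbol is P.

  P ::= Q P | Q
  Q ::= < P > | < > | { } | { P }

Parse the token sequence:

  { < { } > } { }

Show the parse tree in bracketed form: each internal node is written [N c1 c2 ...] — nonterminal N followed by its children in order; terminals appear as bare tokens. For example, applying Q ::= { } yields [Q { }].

P
Q P
{ P } P
{ Q } P
{ < P > } P
{ < Q > } P
{ < { } > } P
{ < { } > } Q
{ < { } > } { }

[P [Q { [P [Q < [P [Q { }]] >]] }] [P [Q { }]]]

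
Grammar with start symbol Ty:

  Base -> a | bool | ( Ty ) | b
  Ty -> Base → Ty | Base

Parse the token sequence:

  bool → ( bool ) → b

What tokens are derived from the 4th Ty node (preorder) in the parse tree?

b

[Ty [Base bool] → [Ty [Base ( [Ty [Base bool]] )] → [Ty [Base b]]]]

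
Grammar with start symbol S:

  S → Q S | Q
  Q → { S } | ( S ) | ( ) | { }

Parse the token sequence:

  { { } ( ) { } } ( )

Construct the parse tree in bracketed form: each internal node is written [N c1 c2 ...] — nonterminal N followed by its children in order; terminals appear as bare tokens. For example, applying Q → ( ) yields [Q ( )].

S
Q S
{ S } S
{ Q S } S
{ { } S } S
{ { } Q S } S
{ { } ( ) S } S
{ { } ( ) Q } S
{ { } ( ) { } } S
{ { } ( ) { } } Q
{ { } ( ) { } } ( )

[S [Q { [S [Q { }] [S [Q ( )] [S [Q { }]]]] }] [S [Q ( )]]]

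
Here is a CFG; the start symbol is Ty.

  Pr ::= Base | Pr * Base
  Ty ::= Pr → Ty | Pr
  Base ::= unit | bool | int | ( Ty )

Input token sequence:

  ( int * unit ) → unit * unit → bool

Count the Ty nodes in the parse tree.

[Ty [Pr [Base ( [Ty [Pr [Pr [Base int]] * [Base unit]]] )]] → [Ty [Pr [Pr [Base unit]] * [Base unit]] → [Ty [Pr [Base bool]]]]]

4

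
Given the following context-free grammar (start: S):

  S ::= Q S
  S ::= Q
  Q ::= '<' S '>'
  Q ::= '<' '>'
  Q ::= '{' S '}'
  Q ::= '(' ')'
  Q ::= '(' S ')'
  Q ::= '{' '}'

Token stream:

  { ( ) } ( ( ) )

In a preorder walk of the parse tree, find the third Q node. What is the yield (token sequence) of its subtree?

( ( ) )

[S [Q { [S [Q ( )]] }] [S [Q ( [S [Q ( )]] )]]]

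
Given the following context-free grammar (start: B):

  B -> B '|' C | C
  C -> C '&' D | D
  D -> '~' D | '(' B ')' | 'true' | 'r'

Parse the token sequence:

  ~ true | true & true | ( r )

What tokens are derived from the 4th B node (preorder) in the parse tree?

[B [B [B [C [D ~ [D true]]]] | [C [C [D true]] & [D true]]] | [C [D ( [B [C [D r]]] )]]]

r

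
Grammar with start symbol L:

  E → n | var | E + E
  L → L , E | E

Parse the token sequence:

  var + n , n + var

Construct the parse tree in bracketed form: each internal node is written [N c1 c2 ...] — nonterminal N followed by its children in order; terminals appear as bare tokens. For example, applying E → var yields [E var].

L
L , E
E , E
E + E , E
var + E , E
var + n , E
var + n , E + E
var + n , n + E
var + n , n + var

[L [L [E [E var] + [E n]]] , [E [E n] + [E var]]]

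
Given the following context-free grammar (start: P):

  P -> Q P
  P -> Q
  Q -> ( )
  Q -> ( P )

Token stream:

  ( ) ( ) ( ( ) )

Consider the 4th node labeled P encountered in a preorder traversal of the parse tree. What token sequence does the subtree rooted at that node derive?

[P [Q ( )] [P [Q ( )] [P [Q ( [P [Q ( )]] )]]]]

( )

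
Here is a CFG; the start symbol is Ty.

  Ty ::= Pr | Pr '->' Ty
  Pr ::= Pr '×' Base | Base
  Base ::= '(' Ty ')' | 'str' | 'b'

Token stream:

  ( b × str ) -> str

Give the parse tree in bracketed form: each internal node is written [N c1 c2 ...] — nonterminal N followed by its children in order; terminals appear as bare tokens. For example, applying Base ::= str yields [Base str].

Ty
Pr -> Ty
Base -> Ty
( Ty ) -> Ty
( Pr ) -> Ty
( Pr × Base ) -> Ty
( Base × Base ) -> Ty
( b × Base ) -> Ty
( b × str ) -> Ty
( b × str ) -> Pr
( b × str ) -> Base
( b × str ) -> str

[Ty [Pr [Base ( [Ty [Pr [Pr [Base b]] × [Base str]]] )]] -> [Ty [Pr [Base str]]]]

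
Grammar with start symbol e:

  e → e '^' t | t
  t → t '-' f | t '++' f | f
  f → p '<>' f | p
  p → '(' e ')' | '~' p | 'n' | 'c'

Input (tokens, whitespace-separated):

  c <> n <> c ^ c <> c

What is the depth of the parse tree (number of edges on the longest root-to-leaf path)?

7

[e [e [t [f [p c] <> [f [p n] <> [f [p c]]]]]] ^ [t [f [p c] <> [f [p c]]]]]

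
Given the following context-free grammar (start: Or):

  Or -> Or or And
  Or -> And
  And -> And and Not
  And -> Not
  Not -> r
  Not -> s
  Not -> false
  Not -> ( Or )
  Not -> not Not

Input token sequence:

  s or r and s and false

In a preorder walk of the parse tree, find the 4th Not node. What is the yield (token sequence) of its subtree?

[Or [Or [And [Not s]]] or [And [And [And [Not r]] and [Not s]] and [Not false]]]

false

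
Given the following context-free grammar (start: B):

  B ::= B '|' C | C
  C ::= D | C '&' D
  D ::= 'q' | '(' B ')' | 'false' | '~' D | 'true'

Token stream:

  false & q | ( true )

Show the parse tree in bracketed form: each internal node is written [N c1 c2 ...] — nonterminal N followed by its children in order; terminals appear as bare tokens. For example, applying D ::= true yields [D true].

[B [B [C [C [D false]] & [D q]]] | [C [D ( [B [C [D true]]] )]]]

B
B | C
C | C
C & D | C
D & D | C
false & D | C
false & q | C
false & q | D
false & q | ( B )
false & q | ( C )
false & q | ( D )
false & q | ( true )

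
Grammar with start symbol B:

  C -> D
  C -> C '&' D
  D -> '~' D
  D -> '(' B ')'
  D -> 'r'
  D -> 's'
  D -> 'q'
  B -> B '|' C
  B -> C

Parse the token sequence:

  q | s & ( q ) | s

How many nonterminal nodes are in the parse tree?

[B [B [B [C [D q]]] | [C [C [D s]] & [D ( [B [C [D q]]] )]]] | [C [D s]]]

14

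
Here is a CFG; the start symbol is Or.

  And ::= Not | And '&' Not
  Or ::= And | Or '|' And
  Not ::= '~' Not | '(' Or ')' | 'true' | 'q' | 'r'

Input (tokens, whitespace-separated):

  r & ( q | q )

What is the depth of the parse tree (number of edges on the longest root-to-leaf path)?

[Or [And [And [Not r]] & [Not ( [Or [Or [And [Not q]]] | [And [Not q]]] )]]]

7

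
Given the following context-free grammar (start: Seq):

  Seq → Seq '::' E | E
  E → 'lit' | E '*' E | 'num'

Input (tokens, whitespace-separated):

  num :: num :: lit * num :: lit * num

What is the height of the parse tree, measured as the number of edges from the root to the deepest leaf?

5

[Seq [Seq [Seq [Seq [E num]] :: [E num]] :: [E [E lit] * [E num]]] :: [E [E lit] * [E num]]]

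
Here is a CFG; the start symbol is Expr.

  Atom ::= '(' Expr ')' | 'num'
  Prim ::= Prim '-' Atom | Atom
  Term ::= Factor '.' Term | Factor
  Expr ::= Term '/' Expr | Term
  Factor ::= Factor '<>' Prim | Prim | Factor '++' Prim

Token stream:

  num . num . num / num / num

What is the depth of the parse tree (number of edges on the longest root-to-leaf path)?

7

[Expr [Term [Factor [Prim [Atom num]]] . [Term [Factor [Prim [Atom num]]] . [Term [Factor [Prim [Atom num]]]]]] / [Expr [Term [Factor [Prim [Atom num]]]] / [Expr [Term [Factor [Prim [Atom num]]]]]]]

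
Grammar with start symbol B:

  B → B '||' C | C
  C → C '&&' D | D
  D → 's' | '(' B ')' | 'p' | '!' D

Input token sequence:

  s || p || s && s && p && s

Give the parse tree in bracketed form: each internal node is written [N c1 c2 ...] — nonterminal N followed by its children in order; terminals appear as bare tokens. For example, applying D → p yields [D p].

[B [B [B [C [D s]]] || [C [D p]]] || [C [C [C [C [D s]] && [D s]] && [D p]] && [D s]]]

B
B || C
B || C || C
C || C || C
D || C || C
s || C || C
s || D || C
s || p || C
s || p || C && D
s || p || C && D && D
s || p || C && D && D && D
s || p || D && D && D && D
s || p || s && D && D && D
s || p || s && s && D && D
s || p || s && s && p && D
s || p || s && s && p && s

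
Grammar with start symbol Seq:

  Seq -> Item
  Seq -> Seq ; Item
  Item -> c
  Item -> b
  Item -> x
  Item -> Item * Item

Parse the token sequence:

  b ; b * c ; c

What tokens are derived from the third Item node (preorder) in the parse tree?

b

[Seq [Seq [Seq [Item b]] ; [Item [Item b] * [Item c]]] ; [Item c]]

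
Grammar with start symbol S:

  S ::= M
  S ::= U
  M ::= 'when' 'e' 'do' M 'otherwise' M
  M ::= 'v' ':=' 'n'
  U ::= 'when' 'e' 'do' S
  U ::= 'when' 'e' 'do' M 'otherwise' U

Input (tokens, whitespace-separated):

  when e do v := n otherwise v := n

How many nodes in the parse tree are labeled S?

1

[S [M when e do [M v := n] otherwise [M v := n]]]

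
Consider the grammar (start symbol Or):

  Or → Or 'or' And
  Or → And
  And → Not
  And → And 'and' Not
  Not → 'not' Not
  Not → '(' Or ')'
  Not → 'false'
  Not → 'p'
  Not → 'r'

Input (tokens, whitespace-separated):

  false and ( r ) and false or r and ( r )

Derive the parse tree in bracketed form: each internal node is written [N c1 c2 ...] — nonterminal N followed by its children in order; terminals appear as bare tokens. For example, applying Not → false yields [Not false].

[Or [Or [And [And [And [Not false]] and [Not ( [Or [And [Not r]]] )]] and [Not false]]] or [And [And [Not r]] and [Not ( [Or [And [Not r]]] )]]]

Or
Or or And
And or And
And and Not or And
And and Not and Not or And
Not and Not and Not or And
false and Not and Not or And
false and ( Or ) and Not or And
false and ( And ) and Not or And
false and ( Not ) and Not or And
false and ( r ) and Not or And
false and ( r ) and false or And
false and ( r ) and false or And and Not
false and ( r ) and false or Not and Not
false and ( r ) and false or r and Not
false and ( r ) and false or r and ( Or )
false and ( r ) and false or r and ( And )
false and ( r ) and false or r and ( Not )
false and ( r ) and false or r and ( r )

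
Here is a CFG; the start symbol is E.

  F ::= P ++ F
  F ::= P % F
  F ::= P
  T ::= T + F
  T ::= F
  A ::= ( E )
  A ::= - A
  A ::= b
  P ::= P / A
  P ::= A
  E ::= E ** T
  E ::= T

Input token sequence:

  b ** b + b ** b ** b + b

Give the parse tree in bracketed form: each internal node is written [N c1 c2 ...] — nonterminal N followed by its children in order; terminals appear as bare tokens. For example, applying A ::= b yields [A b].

[E [E [E [E [T [F [P [A b]]]]] ** [T [T [F [P [A b]]]] + [F [P [A b]]]]] ** [T [F [P [A b]]]]] ** [T [T [F [P [A b]]]] + [F [P [A b]]]]]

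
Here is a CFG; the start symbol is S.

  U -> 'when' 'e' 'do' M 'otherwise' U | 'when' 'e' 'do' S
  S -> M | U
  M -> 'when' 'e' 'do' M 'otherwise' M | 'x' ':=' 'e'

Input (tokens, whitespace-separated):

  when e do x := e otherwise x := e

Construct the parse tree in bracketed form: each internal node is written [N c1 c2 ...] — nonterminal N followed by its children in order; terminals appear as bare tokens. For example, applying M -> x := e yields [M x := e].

S
M
when e do M otherwise M
when e do x := e otherwise M
when e do x := e otherwise x := e

[S [M when e do [M x := e] otherwise [M x := e]]]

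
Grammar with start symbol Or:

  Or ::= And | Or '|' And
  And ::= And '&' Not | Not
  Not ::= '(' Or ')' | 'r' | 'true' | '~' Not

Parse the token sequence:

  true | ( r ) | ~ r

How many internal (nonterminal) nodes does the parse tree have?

[Or [Or [Or [And [Not true]]] | [And [Not ( [Or [And [Not r]]] )]]] | [And [Not ~ [Not r]]]]

13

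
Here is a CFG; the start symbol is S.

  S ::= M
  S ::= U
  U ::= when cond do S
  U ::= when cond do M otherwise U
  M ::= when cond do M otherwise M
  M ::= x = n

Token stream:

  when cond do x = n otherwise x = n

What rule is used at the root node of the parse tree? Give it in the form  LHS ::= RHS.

S ::= M

[S [M when cond do [M x = n] otherwise [M x = n]]]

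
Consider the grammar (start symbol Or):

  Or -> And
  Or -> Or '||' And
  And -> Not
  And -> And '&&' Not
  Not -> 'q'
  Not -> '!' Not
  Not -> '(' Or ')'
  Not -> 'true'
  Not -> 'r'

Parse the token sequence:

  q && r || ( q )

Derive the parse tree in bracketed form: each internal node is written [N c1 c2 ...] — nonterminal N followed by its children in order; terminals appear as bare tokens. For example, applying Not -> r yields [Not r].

Or
Or || And
And || And
And && Not || And
Not && Not || And
q && Not || And
q && r || And
q && r || Not
q && r || ( Or )
q && r || ( And )
q && r || ( Not )
q && r || ( q )

[Or [Or [And [And [Not q]] && [Not r]]] || [And [Not ( [Or [And [Not q]]] )]]]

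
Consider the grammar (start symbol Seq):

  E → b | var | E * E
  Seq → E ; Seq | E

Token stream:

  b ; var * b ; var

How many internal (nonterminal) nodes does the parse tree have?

8

[Seq [E b] ; [Seq [E [E var] * [E b]] ; [Seq [E var]]]]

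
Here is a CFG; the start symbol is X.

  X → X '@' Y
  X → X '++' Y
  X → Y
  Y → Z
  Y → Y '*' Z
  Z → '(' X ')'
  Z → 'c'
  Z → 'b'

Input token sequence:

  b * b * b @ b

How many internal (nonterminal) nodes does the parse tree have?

10

[X [X [Y [Y [Y [Z b]] * [Z b]] * [Z b]]] @ [Y [Z b]]]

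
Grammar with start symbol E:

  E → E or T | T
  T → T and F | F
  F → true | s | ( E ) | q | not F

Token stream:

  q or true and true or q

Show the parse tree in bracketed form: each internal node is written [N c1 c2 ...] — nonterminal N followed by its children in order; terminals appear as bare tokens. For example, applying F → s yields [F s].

E
E or T
E or T or T
T or T or T
F or T or T
q or T or T
q or T and F or T
q or F and F or T
q or true and F or T
q or true and true or T
q or true and true or F
q or true and true or q

[E [E [E [T [F q]]] or [T [T [F true]] and [F true]]] or [T [F q]]]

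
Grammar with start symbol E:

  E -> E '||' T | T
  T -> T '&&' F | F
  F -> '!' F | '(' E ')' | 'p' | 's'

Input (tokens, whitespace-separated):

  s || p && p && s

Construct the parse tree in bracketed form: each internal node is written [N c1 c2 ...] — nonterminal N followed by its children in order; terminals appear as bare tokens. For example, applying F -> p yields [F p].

E
E || T
T || T
F || T
s || T
s || T && F
s || T && F && F
s || F && F && F
s || p && F && F
s || p && p && F
s || p && p && s

[E [E [T [F s]]] || [T [T [T [F p]] && [F p]] && [F s]]]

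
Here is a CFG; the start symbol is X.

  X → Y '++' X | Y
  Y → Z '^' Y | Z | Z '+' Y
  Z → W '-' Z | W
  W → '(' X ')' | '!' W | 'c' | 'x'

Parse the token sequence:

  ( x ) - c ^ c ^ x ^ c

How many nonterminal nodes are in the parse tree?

[X [Y [Z [W ( [X [Y [Z [W x]]]] )] - [Z [W c]]] ^ [Y [Z [W c]] ^ [Y [Z [W x]] ^ [Y [Z [W c]]]]]]]

19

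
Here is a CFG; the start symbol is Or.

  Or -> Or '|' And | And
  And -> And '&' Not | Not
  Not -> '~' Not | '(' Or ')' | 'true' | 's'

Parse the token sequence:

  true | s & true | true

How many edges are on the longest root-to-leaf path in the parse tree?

[Or [Or [Or [And [Not true]]] | [And [And [Not s]] & [Not true]]] | [And [Not true]]]

5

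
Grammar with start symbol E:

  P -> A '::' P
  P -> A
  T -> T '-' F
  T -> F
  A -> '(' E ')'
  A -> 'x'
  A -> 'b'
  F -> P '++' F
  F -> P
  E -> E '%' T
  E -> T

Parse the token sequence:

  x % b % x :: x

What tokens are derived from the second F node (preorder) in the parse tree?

[E [E [E [T [F [P [A x]]]]] % [T [F [P [A b]]]]] % [T [F [P [A x] :: [P [A x]]]]]]

b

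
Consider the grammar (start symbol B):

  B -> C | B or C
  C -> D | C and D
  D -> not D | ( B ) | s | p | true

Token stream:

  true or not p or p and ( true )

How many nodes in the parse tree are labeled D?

6

[B [B [B [C [D true]]] or [C [D not [D p]]]] or [C [C [D p]] and [D ( [B [C [D true]]] )]]]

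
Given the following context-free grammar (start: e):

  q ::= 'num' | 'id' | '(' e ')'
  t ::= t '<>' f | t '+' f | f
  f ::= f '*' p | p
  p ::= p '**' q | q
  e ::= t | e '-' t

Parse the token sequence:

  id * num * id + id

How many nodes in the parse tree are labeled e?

1

[e [t [t [f [f [f [p [q id]]] * [p [q num]]] * [p [q id]]]] + [f [p [q id]]]]]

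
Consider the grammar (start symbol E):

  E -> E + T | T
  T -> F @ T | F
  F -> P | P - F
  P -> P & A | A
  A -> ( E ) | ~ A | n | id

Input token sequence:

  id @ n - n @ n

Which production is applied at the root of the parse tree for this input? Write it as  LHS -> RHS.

E -> T

[E [T [F [P [A id]]] @ [T [F [P [A n]] - [F [P [A n]]]] @ [T [F [P [A n]]]]]]]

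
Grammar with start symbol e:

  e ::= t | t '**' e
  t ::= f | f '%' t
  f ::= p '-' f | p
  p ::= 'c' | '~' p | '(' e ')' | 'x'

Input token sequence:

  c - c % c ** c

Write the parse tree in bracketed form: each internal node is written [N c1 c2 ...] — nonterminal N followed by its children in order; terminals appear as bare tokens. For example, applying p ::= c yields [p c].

[e [t [f [p c] - [f [p c]]] % [t [f [p c]]]] ** [e [t [f [p c]]]]]

e
t ** e
f % t ** e
p - f % t ** e
c - f % t ** e
c - p % t ** e
c - c % t ** e
c - c % f ** e
c - c % p ** e
c - c % c ** e
c - c % c ** t
c - c % c ** f
c - c % c ** p
c - c % c ** c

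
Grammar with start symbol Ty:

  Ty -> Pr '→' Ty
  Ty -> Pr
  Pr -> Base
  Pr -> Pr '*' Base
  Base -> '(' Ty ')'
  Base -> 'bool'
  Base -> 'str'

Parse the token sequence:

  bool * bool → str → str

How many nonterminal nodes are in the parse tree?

11

[Ty [Pr [Pr [Base bool]] * [Base bool]] → [Ty [Pr [Base str]] → [Ty [Pr [Base str]]]]]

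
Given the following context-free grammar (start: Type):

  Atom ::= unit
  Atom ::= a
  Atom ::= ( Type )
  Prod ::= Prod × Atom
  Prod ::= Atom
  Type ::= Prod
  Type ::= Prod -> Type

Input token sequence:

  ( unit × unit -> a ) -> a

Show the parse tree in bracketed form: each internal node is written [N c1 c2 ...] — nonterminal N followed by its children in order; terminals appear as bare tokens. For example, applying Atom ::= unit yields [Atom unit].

Type
Prod -> Type
Atom -> Type
( Type ) -> Type
( Prod -> Type ) -> Type
( Prod × Atom -> Type ) -> Type
( Atom × Atom -> Type ) -> Type
( unit × Atom -> Type ) -> Type
( unit × unit -> Type ) -> Type
( unit × unit -> Prod ) -> Type
( unit × unit -> Atom ) -> Type
( unit × unit -> a ) -> Type
( unit × unit -> a ) -> Prod
( unit × unit -> a ) -> Atom
( unit × unit -> a ) -> a

[Type [Prod [Atom ( [Type [Prod [Prod [Atom unit]] × [Atom unit]] -> [Type [Prod [Atom a]]]] )]] -> [Type [Prod [Atom a]]]]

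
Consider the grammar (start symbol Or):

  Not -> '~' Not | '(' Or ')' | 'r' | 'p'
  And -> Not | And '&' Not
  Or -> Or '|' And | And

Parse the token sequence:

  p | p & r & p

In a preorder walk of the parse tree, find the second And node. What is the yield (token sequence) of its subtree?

p & r & p

[Or [Or [And [Not p]]] | [And [And [And [Not p]] & [Not r]] & [Not p]]]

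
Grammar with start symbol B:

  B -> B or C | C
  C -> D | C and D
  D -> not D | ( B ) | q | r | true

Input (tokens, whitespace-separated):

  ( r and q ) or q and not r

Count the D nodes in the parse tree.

[B [B [C [D ( [B [C [C [D r]] and [D q]]] )]]] or [C [C [D q]] and [D not [D r]]]]

6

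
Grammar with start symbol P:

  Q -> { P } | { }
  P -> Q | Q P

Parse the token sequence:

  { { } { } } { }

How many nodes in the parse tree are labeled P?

4

[P [Q { [P [Q { }] [P [Q { }]]] }] [P [Q { }]]]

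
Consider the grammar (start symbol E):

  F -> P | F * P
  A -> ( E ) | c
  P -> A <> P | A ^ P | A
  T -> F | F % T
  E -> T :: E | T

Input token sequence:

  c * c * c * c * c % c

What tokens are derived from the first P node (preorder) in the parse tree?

[E [T [F [F [F [F [F [P [A c]]] * [P [A c]]] * [P [A c]]] * [P [A c]]] * [P [A c]]] % [T [F [P [A c]]]]]]

c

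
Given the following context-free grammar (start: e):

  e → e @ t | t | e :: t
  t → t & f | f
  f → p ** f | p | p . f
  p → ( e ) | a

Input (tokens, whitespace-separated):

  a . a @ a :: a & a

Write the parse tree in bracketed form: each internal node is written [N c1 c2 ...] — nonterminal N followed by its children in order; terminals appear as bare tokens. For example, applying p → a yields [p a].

[e [e [e [t [f [p a] . [f [p a]]]]] @ [t [f [p a]]]] :: [t [t [f [p a]]] & [f [p a]]]]

e
e :: t
e @ t :: t
t @ t :: t
f @ t :: t
p . f @ t :: t
a . f @ t :: t
a . p @ t :: t
a . a @ t :: t
a . a @ f :: t
a . a @ p :: t
a . a @ a :: t
a . a @ a :: t & f
a . a @ a :: f & f
a . a @ a :: p & f
a . a @ a :: a & f
a . a @ a :: a & p
a . a @ a :: a & a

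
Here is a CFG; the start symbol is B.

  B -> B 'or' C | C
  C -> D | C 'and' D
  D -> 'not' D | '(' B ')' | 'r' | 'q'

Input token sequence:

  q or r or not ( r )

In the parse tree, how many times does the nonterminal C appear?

[B [B [B [C [D q]]] or [C [D r]]] or [C [D not [D ( [B [C [D r]]] )]]]]

4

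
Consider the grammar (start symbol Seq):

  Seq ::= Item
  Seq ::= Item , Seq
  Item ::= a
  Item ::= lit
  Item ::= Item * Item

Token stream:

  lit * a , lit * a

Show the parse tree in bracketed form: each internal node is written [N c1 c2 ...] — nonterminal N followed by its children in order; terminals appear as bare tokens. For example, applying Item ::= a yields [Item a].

Seq
Item , Seq
Item * Item , Seq
lit * Item , Seq
lit * a , Seq
lit * a , Item
lit * a , Item * Item
lit * a , lit * Item
lit * a , lit * a

[Seq [Item [Item lit] * [Item a]] , [Seq [Item [Item lit] * [Item a]]]]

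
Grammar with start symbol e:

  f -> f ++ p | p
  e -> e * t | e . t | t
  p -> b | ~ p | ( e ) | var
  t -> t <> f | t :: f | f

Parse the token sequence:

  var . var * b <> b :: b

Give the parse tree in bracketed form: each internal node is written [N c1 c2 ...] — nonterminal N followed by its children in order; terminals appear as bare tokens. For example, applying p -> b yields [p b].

[e [e [e [t [f [p var]]]] . [t [f [p var]]]] * [t [t [t [f [p b]]] <> [f [p b]]] :: [f [p b]]]]

e
e * t
e . t * t
t . t * t
f . t * t
p . t * t
var . t * t
var . f * t
var . p * t
var . var * t
var . var * t :: f
var . var * t <> f :: f
var . var * f <> f :: f
var . var * p <> f :: f
var . var * b <> f :: f
var . var * b <> p :: f
var . var * b <> b :: f
var . var * b <> b :: p
var . var * b <> b :: b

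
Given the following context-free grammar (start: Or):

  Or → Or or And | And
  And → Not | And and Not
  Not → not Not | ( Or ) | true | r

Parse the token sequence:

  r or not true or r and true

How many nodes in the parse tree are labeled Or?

3

[Or [Or [Or [And [Not r]]] or [And [Not not [Not true]]]] or [And [And [Not r]] and [Not true]]]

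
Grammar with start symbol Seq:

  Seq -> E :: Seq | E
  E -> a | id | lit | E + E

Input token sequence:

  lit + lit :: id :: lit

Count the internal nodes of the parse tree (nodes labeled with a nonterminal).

8

[Seq [E [E lit] + [E lit]] :: [Seq [E id] :: [Seq [E lit]]]]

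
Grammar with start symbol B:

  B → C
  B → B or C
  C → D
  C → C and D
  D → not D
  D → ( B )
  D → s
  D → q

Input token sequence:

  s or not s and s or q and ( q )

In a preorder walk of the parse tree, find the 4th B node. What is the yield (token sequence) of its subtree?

[B [B [B [C [D s]]] or [C [C [D not [D s]]] and [D s]]] or [C [C [D q]] and [D ( [B [C [D q]]] )]]]

q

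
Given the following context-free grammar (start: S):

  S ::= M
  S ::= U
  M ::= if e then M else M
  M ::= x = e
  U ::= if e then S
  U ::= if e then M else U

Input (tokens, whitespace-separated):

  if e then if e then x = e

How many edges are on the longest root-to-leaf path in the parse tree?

[S [U if e then [S [U if e then [S [M x = e]]]]]]

6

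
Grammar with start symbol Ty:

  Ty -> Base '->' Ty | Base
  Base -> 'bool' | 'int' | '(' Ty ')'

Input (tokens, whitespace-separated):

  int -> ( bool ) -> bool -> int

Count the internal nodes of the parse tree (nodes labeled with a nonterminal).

[Ty [Base int] -> [Ty [Base ( [Ty [Base bool]] )] -> [Ty [Base bool] -> [Ty [Base int]]]]]

10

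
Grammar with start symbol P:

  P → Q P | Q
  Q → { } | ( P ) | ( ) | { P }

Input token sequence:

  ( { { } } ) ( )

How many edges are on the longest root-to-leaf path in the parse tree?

6

[P [Q ( [P [Q { [P [Q { }]] }]] )] [P [Q ( )]]]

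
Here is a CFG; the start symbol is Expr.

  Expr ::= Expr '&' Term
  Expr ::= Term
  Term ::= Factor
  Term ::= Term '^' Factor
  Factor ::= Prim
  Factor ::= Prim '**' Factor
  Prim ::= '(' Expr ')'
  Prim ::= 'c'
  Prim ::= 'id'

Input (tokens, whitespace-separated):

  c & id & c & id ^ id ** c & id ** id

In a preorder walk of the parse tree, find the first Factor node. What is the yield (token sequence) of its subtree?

c

[Expr [Expr [Expr [Expr [Expr [Term [Factor [Prim c]]]] & [Term [Factor [Prim id]]]] & [Term [Factor [Prim c]]]] & [Term [Term [Factor [Prim id]]] ^ [Factor [Prim id] ** [Factor [Prim c]]]]] & [Term [Factor [Prim id] ** [Factor [Prim id]]]]]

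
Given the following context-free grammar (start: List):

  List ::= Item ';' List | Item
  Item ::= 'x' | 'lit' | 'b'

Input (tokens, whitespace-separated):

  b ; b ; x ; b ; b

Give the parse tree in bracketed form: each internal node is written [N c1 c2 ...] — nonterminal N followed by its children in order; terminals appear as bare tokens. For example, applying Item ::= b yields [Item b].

[List [Item b] ; [List [Item b] ; [List [Item x] ; [List [Item b] ; [List [Item b]]]]]]

List
Item ; List
b ; List
b ; Item ; List
b ; b ; List
b ; b ; Item ; List
b ; b ; x ; List
b ; b ; x ; Item ; List
b ; b ; x ; b ; List
b ; b ; x ; b ; Item
b ; b ; x ; b ; b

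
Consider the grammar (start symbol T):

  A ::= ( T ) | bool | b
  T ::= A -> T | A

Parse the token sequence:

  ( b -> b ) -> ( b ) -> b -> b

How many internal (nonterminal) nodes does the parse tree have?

[T [A ( [T [A b] -> [T [A b]]] )] -> [T [A ( [T [A b]] )] -> [T [A b] -> [T [A b]]]]]

14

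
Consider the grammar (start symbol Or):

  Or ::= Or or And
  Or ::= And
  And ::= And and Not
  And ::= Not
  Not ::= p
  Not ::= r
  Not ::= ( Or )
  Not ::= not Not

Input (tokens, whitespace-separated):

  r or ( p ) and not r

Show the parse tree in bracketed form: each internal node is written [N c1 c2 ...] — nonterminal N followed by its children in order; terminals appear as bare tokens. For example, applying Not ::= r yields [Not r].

[Or [Or [And [Not r]]] or [And [And [Not ( [Or [And [Not p]]] )]] and [Not not [Not r]]]]

Or
Or or And
And or And
Not or And
r or And
r or And and Not
r or Not and Not
r or ( Or ) and Not
r or ( And ) and Not
r or ( Not ) and Not
r or ( p ) and Not
r or ( p ) and not Not
r or ( p ) and not r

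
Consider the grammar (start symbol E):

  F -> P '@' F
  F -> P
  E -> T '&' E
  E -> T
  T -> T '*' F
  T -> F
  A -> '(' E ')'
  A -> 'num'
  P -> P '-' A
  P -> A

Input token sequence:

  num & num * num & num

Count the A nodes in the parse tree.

4

[E [T [F [P [A num]]]] & [E [T [T [F [P [A num]]]] * [F [P [A num]]]] & [E [T [F [P [A num]]]]]]]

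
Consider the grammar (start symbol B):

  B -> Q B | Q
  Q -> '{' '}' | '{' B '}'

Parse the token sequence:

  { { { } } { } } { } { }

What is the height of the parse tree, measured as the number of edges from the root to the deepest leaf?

6

[B [Q { [B [Q { [B [Q { }]] }] [B [Q { }]]] }] [B [Q { }] [B [Q { }]]]]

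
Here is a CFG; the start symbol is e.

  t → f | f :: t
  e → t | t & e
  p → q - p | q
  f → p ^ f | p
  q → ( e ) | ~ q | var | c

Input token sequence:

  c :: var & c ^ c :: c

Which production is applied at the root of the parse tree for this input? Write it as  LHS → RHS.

[e [t [f [p [q c]]] :: [t [f [p [q var]]]]] & [e [t [f [p [q c]] ^ [f [p [q c]]]] :: [t [f [p [q c]]]]]]]

e → t & e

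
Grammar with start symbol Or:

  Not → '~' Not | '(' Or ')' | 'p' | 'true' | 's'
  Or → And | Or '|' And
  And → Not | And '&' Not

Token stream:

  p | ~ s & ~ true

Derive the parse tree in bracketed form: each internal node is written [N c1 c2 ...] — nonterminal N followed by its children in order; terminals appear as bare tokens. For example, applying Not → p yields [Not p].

[Or [Or [And [Not p]]] | [And [And [Not ~ [Not s]]] & [Not ~ [Not true]]]]

Or
Or | And
And | And
Not | And
p | And
p | And & Not
p | Not & Not
p | ~ Not & Not
p | ~ s & Not
p | ~ s & ~ Not
p | ~ s & ~ true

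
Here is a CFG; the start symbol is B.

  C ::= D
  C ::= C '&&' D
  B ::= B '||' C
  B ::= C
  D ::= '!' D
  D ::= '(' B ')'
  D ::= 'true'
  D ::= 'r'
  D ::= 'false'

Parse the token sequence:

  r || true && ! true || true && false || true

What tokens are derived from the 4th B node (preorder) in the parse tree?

[B [B [B [B [C [D r]]] || [C [C [D true]] && [D ! [D true]]]] || [C [C [D true]] && [D false]]] || [C [D true]]]

r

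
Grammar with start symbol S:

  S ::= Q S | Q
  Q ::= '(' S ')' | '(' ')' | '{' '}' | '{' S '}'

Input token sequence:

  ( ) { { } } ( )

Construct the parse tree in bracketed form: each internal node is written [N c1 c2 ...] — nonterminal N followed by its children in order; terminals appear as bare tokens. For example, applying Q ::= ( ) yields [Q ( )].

S
Q S
( ) S
( ) Q S
( ) { S } S
( ) { Q } S
( ) { { } } S
( ) { { } } Q
( ) { { } } ( )

[S [Q ( )] [S [Q { [S [Q { }]] }] [S [Q ( )]]]]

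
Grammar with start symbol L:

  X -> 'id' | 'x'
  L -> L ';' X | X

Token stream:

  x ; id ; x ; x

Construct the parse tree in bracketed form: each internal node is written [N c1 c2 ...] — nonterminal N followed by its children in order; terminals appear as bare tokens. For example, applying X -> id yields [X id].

[L [L [L [L [X x]] ; [X id]] ; [X x]] ; [X x]]

L
L ; X
L ; X ; X
L ; X ; X ; X
X ; X ; X ; X
x ; X ; X ; X
x ; id ; X ; X
x ; id ; x ; X
x ; id ; x ; x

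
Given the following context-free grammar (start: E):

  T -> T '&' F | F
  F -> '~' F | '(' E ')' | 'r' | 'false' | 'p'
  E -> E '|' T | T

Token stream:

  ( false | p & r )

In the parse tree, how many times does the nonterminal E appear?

[E [T [F ( [E [E [T [F false]]] | [T [T [F p]] & [F r]]] )]]]

3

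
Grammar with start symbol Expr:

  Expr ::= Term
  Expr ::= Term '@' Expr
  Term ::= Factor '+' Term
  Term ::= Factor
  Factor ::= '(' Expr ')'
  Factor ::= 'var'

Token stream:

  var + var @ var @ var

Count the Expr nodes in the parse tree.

[Expr [Term [Factor var] + [Term [Factor var]]] @ [Expr [Term [Factor var]] @ [Expr [Term [Factor var]]]]]

3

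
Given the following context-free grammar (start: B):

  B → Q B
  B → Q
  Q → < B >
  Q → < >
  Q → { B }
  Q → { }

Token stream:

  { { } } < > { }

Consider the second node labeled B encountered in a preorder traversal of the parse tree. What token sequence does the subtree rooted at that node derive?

{ }

[B [Q { [B [Q { }]] }] [B [Q < >] [B [Q { }]]]]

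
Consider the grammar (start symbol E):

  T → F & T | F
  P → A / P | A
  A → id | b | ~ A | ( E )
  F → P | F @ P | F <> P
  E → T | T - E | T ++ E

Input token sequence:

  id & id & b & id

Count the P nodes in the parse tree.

[E [T [F [P [A id]]] & [T [F [P [A id]]] & [T [F [P [A b]]] & [T [F [P [A id]]]]]]]]

4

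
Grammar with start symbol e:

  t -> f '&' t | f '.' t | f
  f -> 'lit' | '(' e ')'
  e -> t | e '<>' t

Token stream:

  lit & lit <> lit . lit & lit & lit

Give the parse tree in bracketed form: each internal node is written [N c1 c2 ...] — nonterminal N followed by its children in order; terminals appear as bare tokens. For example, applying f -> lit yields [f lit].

[e [e [t [f lit] & [t [f lit]]]] <> [t [f lit] . [t [f lit] & [t [f lit] & [t [f lit]]]]]]

e
e <> t
t <> t
f & t <> t
lit & t <> t
lit & f <> t
lit & lit <> t
lit & lit <> f . t
lit & lit <> lit . t
lit & lit <> lit . f & t
lit & lit <> lit . lit & t
lit & lit <> lit . lit & f & t
lit & lit <> lit . lit & lit & t
lit & lit <> lit . lit & lit & f
lit & lit <> lit . lit & lit & lit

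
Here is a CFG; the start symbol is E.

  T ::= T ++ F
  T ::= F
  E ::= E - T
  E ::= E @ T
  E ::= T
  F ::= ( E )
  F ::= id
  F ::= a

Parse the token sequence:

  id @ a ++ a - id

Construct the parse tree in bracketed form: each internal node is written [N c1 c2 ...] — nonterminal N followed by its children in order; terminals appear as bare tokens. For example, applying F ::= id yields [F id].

[E [E [E [T [F id]]] @ [T [T [F a]] ++ [F a]]] - [T [F id]]]

E
E - T
E @ T - T
T @ T - T
F @ T - T
id @ T - T
id @ T ++ F - T
id @ F ++ F - T
id @ a ++ F - T
id @ a ++ a - T
id @ a ++ a - F
id @ a ++ a - id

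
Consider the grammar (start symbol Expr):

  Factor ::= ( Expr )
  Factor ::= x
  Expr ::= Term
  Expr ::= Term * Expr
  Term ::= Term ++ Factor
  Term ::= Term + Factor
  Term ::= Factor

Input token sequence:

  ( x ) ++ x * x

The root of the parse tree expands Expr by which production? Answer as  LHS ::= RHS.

[Expr [Term [Term [Factor ( [Expr [Term [Factor x]]] )]] ++ [Factor x]] * [Expr [Term [Factor x]]]]

Expr ::= Term * Expr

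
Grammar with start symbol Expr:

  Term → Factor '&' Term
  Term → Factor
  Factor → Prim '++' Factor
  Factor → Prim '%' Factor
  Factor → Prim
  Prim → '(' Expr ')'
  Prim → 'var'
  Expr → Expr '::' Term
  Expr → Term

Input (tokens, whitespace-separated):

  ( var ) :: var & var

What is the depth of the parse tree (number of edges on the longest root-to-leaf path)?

[Expr [Expr [Term [Factor [Prim ( [Expr [Term [Factor [Prim var]]]] )]]]] :: [Term [Factor [Prim var]] & [Term [Factor [Prim var]]]]]

9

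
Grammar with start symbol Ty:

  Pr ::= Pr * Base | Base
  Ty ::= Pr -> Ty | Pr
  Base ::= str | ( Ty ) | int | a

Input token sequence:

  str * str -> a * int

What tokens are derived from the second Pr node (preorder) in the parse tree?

[Ty [Pr [Pr [Base str]] * [Base str]] -> [Ty [Pr [Pr [Base a]] * [Base int]]]]

str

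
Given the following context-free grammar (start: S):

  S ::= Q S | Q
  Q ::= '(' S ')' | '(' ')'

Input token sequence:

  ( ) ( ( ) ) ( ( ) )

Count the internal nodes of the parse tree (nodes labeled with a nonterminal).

10

[S [Q ( )] [S [Q ( [S [Q ( )]] )] [S [Q ( [S [Q ( )]] )]]]]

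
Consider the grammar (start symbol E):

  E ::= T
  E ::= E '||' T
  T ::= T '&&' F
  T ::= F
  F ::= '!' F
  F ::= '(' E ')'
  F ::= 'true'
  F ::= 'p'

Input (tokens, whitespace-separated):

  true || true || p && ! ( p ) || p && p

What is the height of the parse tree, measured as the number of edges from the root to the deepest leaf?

[E [E [E [E [T [F true]]] || [T [F true]]] || [T [T [F p]] && [F ! [F ( [E [T [F p]]] )]]]] || [T [T [F p]] && [F p]]]

8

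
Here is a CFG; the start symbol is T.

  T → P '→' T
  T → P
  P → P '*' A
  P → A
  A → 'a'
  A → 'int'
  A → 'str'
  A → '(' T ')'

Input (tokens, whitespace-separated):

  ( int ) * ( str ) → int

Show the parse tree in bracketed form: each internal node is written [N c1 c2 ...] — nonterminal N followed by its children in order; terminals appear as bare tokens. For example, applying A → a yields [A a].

[T [P [P [A ( [T [P [A int]]] )]] * [A ( [T [P [A str]]] )]] → [T [P [A int]]]]

T
P → T
P * A → T
A * A → T
( T ) * A → T
( P ) * A → T
( A ) * A → T
( int ) * A → T
( int ) * ( T ) → T
( int ) * ( P ) → T
( int ) * ( A ) → T
( int ) * ( str ) → T
( int ) * ( str ) → P
( int ) * ( str ) → A
( int ) * ( str ) → int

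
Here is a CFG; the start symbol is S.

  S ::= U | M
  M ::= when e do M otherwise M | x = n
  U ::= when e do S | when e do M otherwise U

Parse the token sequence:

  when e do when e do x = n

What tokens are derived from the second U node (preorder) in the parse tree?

[S [U when e do [S [U when e do [S [M x = n]]]]]]

when e do x = n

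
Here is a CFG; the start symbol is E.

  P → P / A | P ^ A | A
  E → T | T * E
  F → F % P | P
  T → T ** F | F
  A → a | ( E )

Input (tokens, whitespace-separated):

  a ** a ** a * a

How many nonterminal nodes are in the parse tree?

18

[E [T [T [T [F [P [A a]]]] ** [F [P [A a]]]] ** [F [P [A a]]]] * [E [T [F [P [A a]]]]]]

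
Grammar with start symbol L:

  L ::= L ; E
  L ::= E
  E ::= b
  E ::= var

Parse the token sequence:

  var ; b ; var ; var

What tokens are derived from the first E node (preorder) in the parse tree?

var

[L [L [L [L [E var]] ; [E b]] ; [E var]] ; [E var]]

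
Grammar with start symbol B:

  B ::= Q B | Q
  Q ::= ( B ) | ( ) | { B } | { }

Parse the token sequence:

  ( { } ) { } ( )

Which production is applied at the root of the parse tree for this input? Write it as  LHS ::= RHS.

[B [Q ( [B [Q { }]] )] [B [Q { }] [B [Q ( )]]]]

B ::= Q B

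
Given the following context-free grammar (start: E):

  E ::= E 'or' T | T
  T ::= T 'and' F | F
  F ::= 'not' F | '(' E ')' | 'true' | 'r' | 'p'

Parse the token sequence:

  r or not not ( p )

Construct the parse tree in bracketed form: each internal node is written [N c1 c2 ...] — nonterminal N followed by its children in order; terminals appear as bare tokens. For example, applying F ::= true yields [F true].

E
E or T
T or T
F or T
r or T
r or F
r or not F
r or not not F
r or not not ( E )
r or not not ( T )
r or not not ( F )
r or not not ( p )

[E [E [T [F r]]] or [T [F not [F not [F ( [E [T [F p]]] )]]]]]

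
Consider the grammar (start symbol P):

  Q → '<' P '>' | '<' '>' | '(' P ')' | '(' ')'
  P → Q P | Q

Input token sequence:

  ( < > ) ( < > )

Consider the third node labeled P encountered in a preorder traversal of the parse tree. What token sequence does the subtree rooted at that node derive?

( < > )

[P [Q ( [P [Q < >]] )] [P [Q ( [P [Q < >]] )]]]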